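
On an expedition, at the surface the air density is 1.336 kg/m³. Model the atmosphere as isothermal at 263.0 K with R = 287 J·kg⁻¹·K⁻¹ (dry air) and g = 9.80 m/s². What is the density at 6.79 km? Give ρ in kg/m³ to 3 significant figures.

ρ ≈ 0.553 kg/m³

Scale height: H = RT/g = 287 × 263.0 / 9.80 = 7702.1 m.
In an isothermal atmosphere, density decays like pressure: ρ = ρ₀ exp(−z/H).
z/H = 6790.0/7702.1 = 0.88158; exp(−0.88158) = 0.41413.
ρ = 1.336 × 0.41413 = 0.55328 kg/m³.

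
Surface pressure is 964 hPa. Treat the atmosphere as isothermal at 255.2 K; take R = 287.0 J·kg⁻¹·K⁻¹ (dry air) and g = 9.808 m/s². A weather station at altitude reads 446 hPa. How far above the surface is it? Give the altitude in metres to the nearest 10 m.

z ≈ 5760 m

Scale height: H = RT/g = 287.0 × 255.2 / 9.808 = 7467.6 m.
Invert the barometric formula: z = H ln(P₀/P).
P₀/P = 964/446 = 2.1614; ln(2.1614) = 0.77076.
z = 7467.6 × 0.77076 = 5755.7 m.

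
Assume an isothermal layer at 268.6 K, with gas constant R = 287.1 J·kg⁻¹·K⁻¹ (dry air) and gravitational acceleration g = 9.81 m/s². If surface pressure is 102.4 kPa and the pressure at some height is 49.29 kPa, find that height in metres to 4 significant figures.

z ≈ 5748 m

Scale height: H = RT/g = 287.1 × 268.6 / 9.81 = 7860.9 m.
Invert the barometric formula: z = H ln(P₀/P).
P₀/P = 102.4/49.29 = 2.0775; ln(2.0775) = 0.73117.
z = 7860.9 × 0.73117 = 5747.7 m.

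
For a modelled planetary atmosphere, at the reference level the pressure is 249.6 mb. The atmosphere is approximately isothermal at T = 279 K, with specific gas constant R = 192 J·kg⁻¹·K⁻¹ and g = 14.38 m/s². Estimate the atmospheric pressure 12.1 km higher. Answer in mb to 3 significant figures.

Scale height: H = RT/g = 192 × 279 / 14.38 = 3725.2 m.
Barometric formula: P = P₀ exp(−z/H).
z/H = 12100/3725.2 = 3.2481; exp(−3.2481) = 0.038848.
P = 249.6 × 0.038848 = 9.6965 mb.

P ≈ 9.70 mb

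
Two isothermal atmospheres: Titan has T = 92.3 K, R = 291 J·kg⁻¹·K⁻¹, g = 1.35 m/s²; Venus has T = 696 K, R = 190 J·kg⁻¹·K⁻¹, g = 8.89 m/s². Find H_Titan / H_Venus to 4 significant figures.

H_Titan/H_Venus ≈ 1.338

H = RT/g for each body.
H_Titan = 291 × 92.3 / 1.35 = 19896 m.
H_Venus = 190 × 696 / 8.89 = 14875 m.
H_Titan/H_Venus = 19896/14875 = 1.3375.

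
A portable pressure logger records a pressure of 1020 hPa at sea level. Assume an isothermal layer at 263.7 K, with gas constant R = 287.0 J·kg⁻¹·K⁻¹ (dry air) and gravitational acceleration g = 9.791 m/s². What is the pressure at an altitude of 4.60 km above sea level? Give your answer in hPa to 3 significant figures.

Scale height: H = RT/g = 287.0 × 263.7 / 9.791 = 7729.7 m.
Barometric formula: P = P₀ exp(−z/H).
z/H = 4600.0/7729.7 = 0.59511; exp(−0.59511) = 0.55150.
P = 1020 × 0.55150 = 562.53 hPa.

P ≈ 563 hPa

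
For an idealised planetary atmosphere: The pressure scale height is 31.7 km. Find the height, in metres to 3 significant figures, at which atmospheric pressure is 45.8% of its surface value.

Set P/P₀ = exp(−z/H) = 0.458, so z = −H ln(0.458).
−ln(0.458) = 0.78089; z = 31700 × 0.78089 = 24754 m.

z ≈ 24800 m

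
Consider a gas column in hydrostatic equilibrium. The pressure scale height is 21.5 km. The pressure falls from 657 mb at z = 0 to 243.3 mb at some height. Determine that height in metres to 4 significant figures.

Invert the barometric formula: z = H ln(P₀/P).
P₀/P = 657/243.3 = 2.7004; ln(2.7004) = 0.99340.
z = 21500 × 0.99340 = 21358 m.

z ≈ 21360 m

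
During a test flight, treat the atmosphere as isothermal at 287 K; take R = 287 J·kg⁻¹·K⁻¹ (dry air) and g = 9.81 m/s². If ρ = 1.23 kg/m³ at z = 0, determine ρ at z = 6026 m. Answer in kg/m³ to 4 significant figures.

Scale height: H = RT/g = 287 × 287 / 9.81 = 8396.4 m.
In an isothermal atmosphere, density decays like pressure: ρ = ρ₀ exp(−z/H).
z/H = 6026.0/8396.4 = 0.71769; exp(−0.71769) = 0.48788.
ρ = 1.23 × 0.48788 = 0.60009 kg/m³.

ρ ≈ 0.6001 kg/m³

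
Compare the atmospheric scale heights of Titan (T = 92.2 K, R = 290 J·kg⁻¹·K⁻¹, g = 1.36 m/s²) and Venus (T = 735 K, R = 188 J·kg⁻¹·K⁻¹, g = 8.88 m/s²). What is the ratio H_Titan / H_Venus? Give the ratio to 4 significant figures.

H = RT/g for each body.
H_Titan = 290 × 92.2 / 1.36 = 19660 m.
H_Venus = 188 × 735 / 8.88 = 15561 m.
H_Titan/H_Venus = 19660/15561 = 1.2634.

H_Titan/H_Venus ≈ 1.263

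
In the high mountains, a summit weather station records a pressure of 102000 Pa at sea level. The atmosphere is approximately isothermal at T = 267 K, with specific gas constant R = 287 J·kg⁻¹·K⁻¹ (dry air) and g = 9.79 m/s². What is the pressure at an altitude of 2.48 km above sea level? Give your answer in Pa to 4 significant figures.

P ≈ 74300 Pa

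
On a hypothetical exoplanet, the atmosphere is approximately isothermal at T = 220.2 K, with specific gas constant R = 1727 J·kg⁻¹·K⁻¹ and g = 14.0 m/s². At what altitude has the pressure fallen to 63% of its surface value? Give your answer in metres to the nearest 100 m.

z ≈ 12600 m

Scale height: H = RT/g = 1727 × 220.2 / 14.0 = 27163 m.
Set P/P₀ = exp(−z/H) = 0.63, so z = −H ln(0.63).
−ln(0.63) = 0.46204; z = 27163 × 0.46204 = 12550 m.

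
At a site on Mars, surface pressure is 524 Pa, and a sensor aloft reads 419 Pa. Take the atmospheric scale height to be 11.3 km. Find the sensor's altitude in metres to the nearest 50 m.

z ≈ 2550 m

Invert the barometric formula: z = H ln(P₀/P).
P₀/P = 524/419 = 1.2506; ln(1.2506) = 0.22362.
z = 11300 × 0.22362 = 2526.9 m.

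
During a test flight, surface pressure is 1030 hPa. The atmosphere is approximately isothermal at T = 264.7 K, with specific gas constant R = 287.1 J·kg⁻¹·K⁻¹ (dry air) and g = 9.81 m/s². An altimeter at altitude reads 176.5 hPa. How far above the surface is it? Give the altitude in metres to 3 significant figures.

z ≈ 13700 m

Scale height: H = RT/g = 287.1 × 264.7 / 9.81 = 7746.7 m.
Invert the barometric formula: z = H ln(P₀/P).
P₀/P = 1030/176.5 = 5.8357; ln(5.8357) = 1.7640.
z = 7746.7 × 1.7640 = 13665 m.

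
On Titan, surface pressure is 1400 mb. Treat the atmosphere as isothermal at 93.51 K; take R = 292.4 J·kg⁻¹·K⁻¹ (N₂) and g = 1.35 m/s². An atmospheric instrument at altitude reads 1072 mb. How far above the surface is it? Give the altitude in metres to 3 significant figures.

Scale height: H = RT/g = 292.4 × 93.51 / 1.35 = 20254 m.
Invert the barometric formula: z = H ln(P₀/P).
P₀/P = 1400/1072 = 1.3060; ln(1.3060) = 0.26697.
z = 20254 × 0.26697 = 5407.2 m.

z ≈ 5410 m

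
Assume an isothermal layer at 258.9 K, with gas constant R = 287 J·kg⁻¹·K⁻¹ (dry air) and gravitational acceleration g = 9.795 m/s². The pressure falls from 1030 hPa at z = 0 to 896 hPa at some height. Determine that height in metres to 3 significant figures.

z ≈ 1060 m

Scale height: H = RT/g = 287 × 258.9 / 9.795 = 7585.9 m.
Invert the barometric formula: z = H ln(P₀/P).
P₀/P = 1030/896 = 1.1496; ln(1.1496) = 0.13941.
z = 7585.9 × 0.13941 = 1057.6 m.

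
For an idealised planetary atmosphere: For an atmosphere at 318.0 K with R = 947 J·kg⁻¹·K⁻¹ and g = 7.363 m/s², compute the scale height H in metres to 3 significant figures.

The scale height of an isothermal atmosphere is H = RT/g.
H = 947 × 318.0 / 7.363 = 301150/7.363 = 40900 m.

H ≈ 40900 m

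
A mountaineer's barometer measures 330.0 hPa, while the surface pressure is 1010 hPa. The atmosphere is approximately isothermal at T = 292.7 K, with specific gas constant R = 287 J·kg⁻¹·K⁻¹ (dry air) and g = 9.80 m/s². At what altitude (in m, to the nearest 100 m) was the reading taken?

Scale height: H = RT/g = 287 × 292.7 / 9.80 = 8571.9 m.
Invert the barometric formula: z = H ln(P₀/P).
P₀/P = 1010/330.0 = 3.0606; ln(3.0606) = 1.1186.
z = 8571.9 × 1.1186 = 9588.5 m.

z ≈ 9600 m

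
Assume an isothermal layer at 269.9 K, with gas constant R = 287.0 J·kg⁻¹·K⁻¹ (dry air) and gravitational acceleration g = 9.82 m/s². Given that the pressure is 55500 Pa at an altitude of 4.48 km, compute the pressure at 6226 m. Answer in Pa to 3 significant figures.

P ≈ 44500 Pa

Scale height: H = RT/g = 287.0 × 269.9 / 9.82 = 7888.1 m.
Between two levels, P₂ = P₁ exp(−Δz/H) with Δz = z₂ − z₁.
Δz = 6226.0 − 4480.0 = 1746.0 m; Δz/H = 1746.0/7888.1 = 0.22135.
P₂ = 55500 × exp(−0.22135) = 55500 × 0.80144 = 44480 Pa.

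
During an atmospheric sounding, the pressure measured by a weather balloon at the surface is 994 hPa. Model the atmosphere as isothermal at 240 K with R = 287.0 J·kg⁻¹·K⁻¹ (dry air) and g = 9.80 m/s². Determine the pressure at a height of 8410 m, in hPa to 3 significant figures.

Scale height: H = RT/g = 287.0 × 240 / 9.80 = 7028.6 m.
Barometric formula: P = P₀ exp(−z/H).
z/H = 8410.0/7028.6 = 1.1965; exp(−1.1965) = 0.30225.
P = 994 × 0.30225 = 300.44 hPa.

P ≈ 300 hPa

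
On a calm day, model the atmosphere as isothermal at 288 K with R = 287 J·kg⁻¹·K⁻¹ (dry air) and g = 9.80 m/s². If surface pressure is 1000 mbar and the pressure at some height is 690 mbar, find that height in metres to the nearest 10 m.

z ≈ 3130 m

Scale height: H = RT/g = 287 × 288 / 9.80 = 8434.3 m.
Invert the barometric formula: z = H ln(P₀/P).
P₀/P = 1000/690 = 1.4493; ln(1.4493) = 0.37108.
z = 8434.3 × 0.37108 = 3129.8 m.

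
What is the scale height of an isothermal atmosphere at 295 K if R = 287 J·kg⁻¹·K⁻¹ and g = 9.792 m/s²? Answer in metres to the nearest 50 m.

The scale height of an isothermal atmosphere is H = RT/g.
H = 287 × 295 / 9.792 = 84665/9.792 = 8646.3 m.

H ≈ 8650 m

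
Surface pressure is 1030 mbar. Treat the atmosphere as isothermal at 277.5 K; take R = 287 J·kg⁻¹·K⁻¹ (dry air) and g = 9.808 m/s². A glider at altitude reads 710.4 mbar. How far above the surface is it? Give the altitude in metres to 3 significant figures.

Scale height: H = RT/g = 287 × 277.5 / 9.808 = 8120.2 m.
Invert the barometric formula: z = H ln(P₀/P).
P₀/P = 1030/710.4 = 1.4499; ln(1.4499) = 0.37149.
z = 8120.2 × 0.37149 = 3016.6 m.

z ≈ 3020 m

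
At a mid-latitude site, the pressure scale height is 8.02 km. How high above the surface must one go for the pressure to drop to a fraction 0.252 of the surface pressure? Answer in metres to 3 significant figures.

z ≈ 11100 m

Set P/P₀ = exp(−z/H) = 0.252, so z = −H ln(0.252).
−ln(0.252) = 1.3783; z = 8020.0 × 1.3783 = 11054 m.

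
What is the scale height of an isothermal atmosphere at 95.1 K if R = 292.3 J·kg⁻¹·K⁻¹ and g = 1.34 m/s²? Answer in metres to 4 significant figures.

The scale height of an isothermal atmosphere is H = RT/g.
H = 292.3 × 95.1 / 1.34 = 27798/1.34 = 20745 m.

H ≈ 20740 m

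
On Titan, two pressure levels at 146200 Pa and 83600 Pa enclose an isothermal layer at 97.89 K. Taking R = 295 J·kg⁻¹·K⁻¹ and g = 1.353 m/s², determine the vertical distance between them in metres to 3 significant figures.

Hypsometric equation: Δz = (R T̄/g) ln(P₁/P₂).
R T̄/g = 295 × 97.89 / 1.353 = 21343 m.
ln(146200/83600) = ln(1.7488) = 0.55893.
Δz = 21343 × 0.55893 = 11929 m.

Δz ≈ 11900 m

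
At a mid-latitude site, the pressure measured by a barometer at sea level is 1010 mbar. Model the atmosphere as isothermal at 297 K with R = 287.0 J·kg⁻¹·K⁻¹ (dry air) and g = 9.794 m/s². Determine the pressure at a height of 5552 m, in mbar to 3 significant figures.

Scale height: H = RT/g = 287.0 × 297 / 9.794 = 8703.2 m.
Barometric formula: P = P₀ exp(−z/H).
z/H = 5552.0/8703.2 = 0.63793; exp(−0.63793) = 0.52839.
P = 1010 × 0.52839 = 533.67 mbar.

P ≈ 534 mbar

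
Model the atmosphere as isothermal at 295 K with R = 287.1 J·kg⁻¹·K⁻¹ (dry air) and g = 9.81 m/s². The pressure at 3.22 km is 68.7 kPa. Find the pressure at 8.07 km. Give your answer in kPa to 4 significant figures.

Scale height: H = RT/g = 287.1 × 295 / 9.81 = 8633.5 m.
Between two levels, P₂ = P₁ exp(−Δz/H) with Δz = z₂ − z₁.
Δz = 8070.0 − 3220.0 = 4850.0 m; Δz/H = 4850.0/8633.5 = 0.56177.
P₂ = 68.7 × exp(−0.56177) = 68.7 × 0.57020 = 39.173 kPa.

P ≈ 39.17 kPa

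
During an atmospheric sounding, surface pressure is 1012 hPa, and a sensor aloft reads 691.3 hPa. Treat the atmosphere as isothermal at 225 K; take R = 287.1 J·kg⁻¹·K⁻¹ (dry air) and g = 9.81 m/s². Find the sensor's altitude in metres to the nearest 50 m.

Scale height: H = RT/g = 287.1 × 225 / 9.81 = 6584.9 m.
Invert the barometric formula: z = H ln(P₀/P).
P₀/P = 1012/691.3 = 1.4639; ln(1.4639) = 0.38110.
z = 6584.9 × 0.38110 = 2509.5 m.

z ≈ 2500 m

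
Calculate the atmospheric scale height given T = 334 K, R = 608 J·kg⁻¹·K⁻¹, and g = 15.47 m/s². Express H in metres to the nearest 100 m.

The scale height of an isothermal atmosphere is H = RT/g.
H = 608 × 334 / 15.47 = 203070/15.47 = 13127 m.

H ≈ 13100 m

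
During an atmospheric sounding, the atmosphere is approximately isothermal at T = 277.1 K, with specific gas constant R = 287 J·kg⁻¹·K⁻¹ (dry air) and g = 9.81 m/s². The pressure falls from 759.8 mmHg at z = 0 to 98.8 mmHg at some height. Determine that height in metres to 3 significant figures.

Scale height: H = RT/g = 287 × 277.1 / 9.81 = 8106.8 m.
Invert the barometric formula: z = H ln(P₀/P).
P₀/P = 759.8/98.8 = 7.6903; ln(7.6903) = 2.0400.
z = 8106.8 × 2.0400 = 16538 m.

z ≈ 16500 m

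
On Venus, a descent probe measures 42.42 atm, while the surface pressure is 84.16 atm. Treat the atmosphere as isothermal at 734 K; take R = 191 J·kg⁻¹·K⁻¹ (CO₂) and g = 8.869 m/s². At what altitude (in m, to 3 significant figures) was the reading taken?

Scale height: H = RT/g = 191 × 734 / 8.869 = 15807 m.
Invert the barometric formula: z = H ln(P₀/P).
P₀/P = 84.16/42.42 = 1.9840; ln(1.9840) = 0.68512.
z = 15807 × 0.68512 = 10830 m.

z ≈ 10800 m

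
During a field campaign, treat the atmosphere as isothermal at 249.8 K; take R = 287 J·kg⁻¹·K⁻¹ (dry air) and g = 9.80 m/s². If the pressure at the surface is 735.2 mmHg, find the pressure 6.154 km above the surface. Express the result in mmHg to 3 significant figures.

P ≈ 317 mmHg

Scale height: H = RT/g = 287 × 249.8 / 9.80 = 7315.6 m.
Barometric formula: P = P₀ exp(−z/H).
z/H = 6154.0/7315.6 = 0.84122; exp(−0.84122) = 0.43118.
P = 735.2 × 0.43118 = 317.00 mmHg.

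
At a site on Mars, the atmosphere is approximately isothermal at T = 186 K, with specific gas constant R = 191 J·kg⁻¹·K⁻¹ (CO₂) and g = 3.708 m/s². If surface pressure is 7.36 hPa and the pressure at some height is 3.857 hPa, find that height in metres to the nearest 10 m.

Scale height: H = RT/g = 191 × 186 / 3.708 = 9580.9 m.
Invert the barometric formula: z = H ln(P₀/P).
P₀/P = 7.36/3.857 = 1.9082; ln(1.9082) = 0.64616.
z = 9580.9 × 0.64616 = 6190.8 m.

z ≈ 6190 m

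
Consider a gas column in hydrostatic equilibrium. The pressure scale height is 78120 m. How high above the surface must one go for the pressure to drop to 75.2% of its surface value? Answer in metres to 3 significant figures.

Set P/P₀ = exp(−z/H) = 0.752, so z = −H ln(0.752).
−ln(0.752) = 0.28502; z = 78120 × 0.28502 = 22266 m.

z ≈ 22300 m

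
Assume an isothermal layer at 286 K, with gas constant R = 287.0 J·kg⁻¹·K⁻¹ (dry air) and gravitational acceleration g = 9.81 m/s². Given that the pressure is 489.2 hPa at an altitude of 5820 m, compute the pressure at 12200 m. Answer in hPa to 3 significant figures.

Scale height: H = RT/g = 287.0 × 286 / 9.81 = 8367.2 m.
Between two levels, P₂ = P₁ exp(−Δz/H) with Δz = z₂ − z₁.
Δz = 12200 − 5820.0 = 6380.0 m; Δz/H = 6380.0/8367.2 = 0.76250.
P₂ = 489.2 × exp(−0.76250) = 489.2 × 0.46650 = 228.21 hPa.

P ≈ 228 hPa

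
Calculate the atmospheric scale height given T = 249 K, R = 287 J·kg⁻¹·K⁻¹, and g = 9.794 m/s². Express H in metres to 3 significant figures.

The scale height of an isothermal atmosphere is H = RT/g.
H = 287 × 249 / 9.794 = 71463/9.794 = 7296.6 m.

H ≈ 7300 m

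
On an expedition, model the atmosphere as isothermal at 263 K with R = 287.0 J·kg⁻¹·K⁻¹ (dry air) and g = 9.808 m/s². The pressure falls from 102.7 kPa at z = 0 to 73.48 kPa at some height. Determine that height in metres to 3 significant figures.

Scale height: H = RT/g = 287.0 × 263 / 9.808 = 7695.9 m.
Invert the barometric formula: z = H ln(P₀/P).
P₀/P = 102.7/73.48 = 1.3977; ln(1.3977) = 0.33483.
z = 7695.9 × 0.33483 = 2576.8 m.

z ≈ 2580 m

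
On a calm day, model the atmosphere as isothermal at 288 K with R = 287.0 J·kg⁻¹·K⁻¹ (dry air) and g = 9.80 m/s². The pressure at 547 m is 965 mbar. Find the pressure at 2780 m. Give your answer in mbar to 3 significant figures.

P ≈ 741 mbar

Scale height: H = RT/g = 287.0 × 288 / 9.80 = 8434.3 m.
Between two levels, P₂ = P₁ exp(−Δz/H) with Δz = z₂ − z₁.
Δz = 2780.0 − 547.00 = 2233.0 m; Δz/H = 2233.0/8434.3 = 0.26475.
P₂ = 965 × exp(−0.26475) = 965 × 0.76740 = 740.54 mbar.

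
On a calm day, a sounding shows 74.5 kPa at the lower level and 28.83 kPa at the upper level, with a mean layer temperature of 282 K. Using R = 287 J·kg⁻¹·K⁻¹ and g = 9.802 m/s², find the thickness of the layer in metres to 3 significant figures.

Hypsometric equation: Δz = (R T̄/g) ln(P₁/P₂).
R T̄/g = 287 × 282 / 9.802 = 8256.9 m.
ln(74.5/28.83) = ln(2.5841) = 0.94938.
Δz = 8256.9 × 0.94938 = 7838.9 m.

Δz ≈ 7840 m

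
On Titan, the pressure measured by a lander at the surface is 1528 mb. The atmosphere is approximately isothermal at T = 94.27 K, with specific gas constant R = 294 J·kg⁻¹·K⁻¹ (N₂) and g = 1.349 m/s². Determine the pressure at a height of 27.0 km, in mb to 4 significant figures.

Scale height: H = RT/g = 294 × 94.27 / 1.349 = 20545 m.
Barometric formula: P = P₀ exp(−z/H).
z/H = 27000/20545 = 1.3142; exp(−1.3142) = 0.26869.
P = 1528 × 0.26869 = 410.56 mb.

P ≈ 410.6 mb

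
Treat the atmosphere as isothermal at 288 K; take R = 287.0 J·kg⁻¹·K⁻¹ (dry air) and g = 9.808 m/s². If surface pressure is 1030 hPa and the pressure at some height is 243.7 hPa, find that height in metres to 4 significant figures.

z ≈ 12150 m

Scale height: H = RT/g = 287.0 × 288 / 9.808 = 8427.4 m.
Invert the barometric formula: z = H ln(P₀/P).
P₀/P = 1030/243.7 = 4.2265; ln(4.2265) = 1.4414.
z = 8427.4 × 1.4414 = 12147 m.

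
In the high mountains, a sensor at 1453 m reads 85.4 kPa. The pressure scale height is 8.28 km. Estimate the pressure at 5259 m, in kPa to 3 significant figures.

P ≈ 53.9 kPa

Between two levels, P₂ = P₁ exp(−Δz/H) with Δz = z₂ − z₁.
Δz = 5259.0 − 1453.0 = 3806.0 m; Δz/H = 3806.0/8280.0 = 0.45966.
P₂ = 85.4 × exp(−0.45966) = 85.4 × 0.63150 = 53.930 kPa.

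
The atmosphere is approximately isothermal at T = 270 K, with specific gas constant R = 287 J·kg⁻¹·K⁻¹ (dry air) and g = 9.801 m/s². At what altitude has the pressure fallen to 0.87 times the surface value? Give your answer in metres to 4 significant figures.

z ≈ 1101 m

Scale height: H = RT/g = 287 × 270 / 9.801 = 7906.3 m.
Set P/P₀ = exp(−z/H) = 0.87, so z = −H ln(0.87).
−ln(0.87) = 0.13926; z = 7906.3 × 0.13926 = 1101.0 m.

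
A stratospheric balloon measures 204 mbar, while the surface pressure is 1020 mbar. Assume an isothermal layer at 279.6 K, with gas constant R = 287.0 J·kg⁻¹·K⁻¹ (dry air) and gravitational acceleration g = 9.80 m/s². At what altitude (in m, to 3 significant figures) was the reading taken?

z ≈ 13200 m

Scale height: H = RT/g = 287.0 × 279.6 / 9.80 = 8188.3 m.
Invert the barometric formula: z = H ln(P₀/P).
P₀/P = 1020/204 = 5.0000; ln(5.0000) = 1.6094.
z = 8188.3 × 1.6094 = 13178 m.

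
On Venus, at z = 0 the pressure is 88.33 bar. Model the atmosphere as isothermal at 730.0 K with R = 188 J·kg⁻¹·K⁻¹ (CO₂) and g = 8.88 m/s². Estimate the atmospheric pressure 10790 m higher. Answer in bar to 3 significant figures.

P ≈ 43.9 bar

Scale height: H = RT/g = 188 × 730.0 / 8.88 = 15455 m.
Barometric formula: P = P₀ exp(−z/H).
z/H = 10790/15455 = 0.69816; exp(−0.69816) = 0.49750.
P = 88.33 × 0.49750 = 43.944 bar.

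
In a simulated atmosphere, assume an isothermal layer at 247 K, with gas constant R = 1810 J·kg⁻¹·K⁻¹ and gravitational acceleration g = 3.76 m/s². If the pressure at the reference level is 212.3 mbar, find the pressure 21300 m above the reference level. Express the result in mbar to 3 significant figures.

P ≈ 177 mbar

Scale height: H = RT/g = 1810 × 247 / 3.76 = 118900 m.
Barometric formula: P = P₀ exp(−z/H).
z/H = 21300/118900 = 0.17914; exp(−0.17914) = 0.83599.
P = 212.3 × 0.83599 = 177.48 mbar.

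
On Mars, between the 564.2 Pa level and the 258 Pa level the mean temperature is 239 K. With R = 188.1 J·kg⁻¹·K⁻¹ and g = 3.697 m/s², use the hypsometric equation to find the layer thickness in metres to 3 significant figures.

Δz ≈ 9510 m

Hypsometric equation: Δz = (R T̄/g) ln(P₁/P₂).
R T̄/g = 188.1 × 239 / 3.697 = 12160 m.
ln(564.2/258) = ln(2.1868) = 0.78244.
Δz = 12160 × 0.78244 = 9514.5 m.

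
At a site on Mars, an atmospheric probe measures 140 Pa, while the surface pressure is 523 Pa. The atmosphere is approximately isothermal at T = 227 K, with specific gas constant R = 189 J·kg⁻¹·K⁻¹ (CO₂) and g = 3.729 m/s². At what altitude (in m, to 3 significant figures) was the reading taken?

z ≈ 15200 m

Scale height: H = RT/g = 189 × 227 / 3.729 = 11505 m.
Invert the barometric formula: z = H ln(P₀/P).
P₀/P = 523/140 = 3.7357; ln(3.7357) = 1.3179.
z = 11505 × 1.3179 = 15162 m.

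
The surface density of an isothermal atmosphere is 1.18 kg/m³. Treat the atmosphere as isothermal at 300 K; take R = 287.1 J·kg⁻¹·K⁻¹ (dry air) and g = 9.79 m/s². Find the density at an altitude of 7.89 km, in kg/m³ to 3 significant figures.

ρ ≈ 0.481 kg/m³

Scale height: H = RT/g = 287.1 × 300 / 9.79 = 8797.8 m.
In an isothermal atmosphere, density decays like pressure: ρ = ρ₀ exp(−z/H).
z/H = 7890.0/8797.8 = 0.89682; exp(−0.89682) = 0.40786.
ρ = 1.18 × 0.40786 = 0.48127 kg/m³.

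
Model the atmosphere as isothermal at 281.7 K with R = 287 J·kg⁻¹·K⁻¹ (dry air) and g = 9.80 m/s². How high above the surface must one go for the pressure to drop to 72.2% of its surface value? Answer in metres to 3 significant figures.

Scale height: H = RT/g = 287 × 281.7 / 9.80 = 8249.8 m.
Set P/P₀ = exp(−z/H) = 0.722, so z = −H ln(0.722).
−ln(0.722) = 0.32573; z = 8249.8 × 0.32573 = 2687.2 m.

z ≈ 2690 m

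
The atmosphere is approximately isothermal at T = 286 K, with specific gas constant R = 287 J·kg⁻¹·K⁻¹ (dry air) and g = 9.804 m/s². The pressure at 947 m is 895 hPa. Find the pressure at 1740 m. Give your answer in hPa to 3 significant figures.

P ≈ 814 hPa

Scale height: H = RT/g = 287 × 286 / 9.804 = 8372.3 m.
Between two levels, P₂ = P₁ exp(−Δz/H) with Δz = z₂ − z₁.
Δz = 1740.0 − 947.00 = 793.00 m; Δz/H = 793.00/8372.3 = 0.094717.
P₂ = 895 × exp(−0.094717) = 895 × 0.90963 = 814.12 hPa.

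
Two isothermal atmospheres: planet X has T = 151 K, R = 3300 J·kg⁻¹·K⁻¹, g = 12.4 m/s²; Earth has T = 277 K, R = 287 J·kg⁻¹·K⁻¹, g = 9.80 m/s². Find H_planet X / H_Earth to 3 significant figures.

H = RT/g for each body.
H_planet X = 3300 × 151 / 12.4 = 40185 m.
H_Earth = 287 × 277 / 9.80 = 8112.1 m.
H_planet X/H_Earth = 40185/8112.1 = 4.9537.

H_planet X/H_Earth ≈ 4.95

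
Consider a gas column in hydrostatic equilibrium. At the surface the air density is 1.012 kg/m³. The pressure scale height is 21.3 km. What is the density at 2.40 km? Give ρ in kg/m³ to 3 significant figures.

In an isothermal atmosphere, density decays like pressure: ρ = ρ₀ exp(−z/H).
z/H = 2400.0/21300 = 0.11268; exp(−0.11268) = 0.89344.
ρ = 1.012 × 0.89344 = 0.90416 kg/m³.

ρ ≈ 0.904 kg/m³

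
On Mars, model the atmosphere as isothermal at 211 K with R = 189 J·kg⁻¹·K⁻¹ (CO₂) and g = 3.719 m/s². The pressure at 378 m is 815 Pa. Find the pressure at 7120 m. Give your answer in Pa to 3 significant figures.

P ≈ 435 Pa

Scale height: H = RT/g = 189 × 211 / 3.719 = 10723 m.
Between two levels, P₂ = P₁ exp(−Δz/H) with Δz = z₂ − z₁.
Δz = 7120.0 − 378.00 = 6742.0 m; Δz/H = 6742.0/10723 = 0.62874.
P₂ = 815 × exp(−0.62874) = 815 × 0.53326 = 434.61 Pa.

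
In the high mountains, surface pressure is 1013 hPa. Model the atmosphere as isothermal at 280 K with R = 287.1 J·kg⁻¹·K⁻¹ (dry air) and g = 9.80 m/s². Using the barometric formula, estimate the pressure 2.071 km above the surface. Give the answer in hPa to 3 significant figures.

P ≈ 787 hPa

Scale height: H = RT/g = 287.1 × 280 / 9.80 = 8202.9 m.
Barometric formula: P = P₀ exp(−z/H).
z/H = 2071.0/8202.9 = 0.25247; exp(−0.25247) = 0.77688.
P = 1013 × 0.77688 = 786.98 hPa.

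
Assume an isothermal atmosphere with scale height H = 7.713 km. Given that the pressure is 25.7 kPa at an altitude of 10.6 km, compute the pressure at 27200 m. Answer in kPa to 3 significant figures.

Between two levels, P₂ = P₁ exp(−Δz/H) with Δz = z₂ − z₁.
Δz = 27200 − 10600 = 16600 m; Δz/H = 16600/7713.0 = 2.1522.
P₂ = 25.7 × exp(−2.1522) = 25.7 × 0.11623 = 2.9871 kPa.

P ≈ 2.99 kPa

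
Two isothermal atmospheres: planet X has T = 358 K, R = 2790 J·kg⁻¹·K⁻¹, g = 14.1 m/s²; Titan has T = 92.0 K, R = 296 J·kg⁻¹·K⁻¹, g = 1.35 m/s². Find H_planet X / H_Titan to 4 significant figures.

H_planet X/H_Titan ≈ 3.512

H = RT/g for each body.
H_planet X = 2790 × 358 / 14.1 = 70838 m.
H_Titan = 296 × 92.0 / 1.35 = 20172 m.
H_planet X/H_Titan = 70838/20172 = 3.5117.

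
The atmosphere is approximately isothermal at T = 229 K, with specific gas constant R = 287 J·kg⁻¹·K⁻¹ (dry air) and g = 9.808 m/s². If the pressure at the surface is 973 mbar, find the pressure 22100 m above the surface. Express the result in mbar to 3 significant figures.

P ≈ 36.0 mbar

Scale height: H = RT/g = 287 × 229 / 9.808 = 6701.0 m.
Barometric formula: P = P₀ exp(−z/H).
z/H = 22100/6701.0 = 3.2980; exp(−3.2980) = 0.036957.
P = 973 × 0.036957 = 35.959 mbar.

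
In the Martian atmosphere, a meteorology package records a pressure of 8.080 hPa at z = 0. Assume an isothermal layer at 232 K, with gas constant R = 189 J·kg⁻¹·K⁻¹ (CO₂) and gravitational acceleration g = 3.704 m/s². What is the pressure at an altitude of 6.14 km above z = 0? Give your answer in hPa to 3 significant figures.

Scale height: H = RT/g = 189 × 232 / 3.704 = 11838 m.
Barometric formula: P = P₀ exp(−z/H).
z/H = 6140.0/11838 = 0.51867; exp(−0.51867) = 0.59531.
P = 8.080 × 0.59531 = 4.8101 hPa.

P ≈ 4.81 hPa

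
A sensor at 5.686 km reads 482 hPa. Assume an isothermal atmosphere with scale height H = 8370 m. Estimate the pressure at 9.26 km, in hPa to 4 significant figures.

Between two levels, P₂ = P₁ exp(−Δz/H) with Δz = z₂ − z₁.
Δz = 9260.0 − 5686.0 = 3574.0 m; Δz/H = 3574.0/8370.0 = 0.42700.
P₂ = 482 × exp(−0.42700) = 482 × 0.65246 = 314.49 hPa.

P ≈ 314.5 hPa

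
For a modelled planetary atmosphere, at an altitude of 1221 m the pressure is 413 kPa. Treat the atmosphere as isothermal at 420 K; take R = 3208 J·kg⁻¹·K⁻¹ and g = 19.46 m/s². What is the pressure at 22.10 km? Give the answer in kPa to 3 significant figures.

Scale height: H = RT/g = 3208 × 420 / 19.46 = 69237 m.
Between two levels, P₂ = P₁ exp(−Δz/H) with Δz = z₂ − z₁.
Δz = 22100 − 1221.0 = 20879 m; Δz/H = 20879/69237 = 0.30156.
P₂ = 413 × exp(−0.30156) = 413 × 0.73966 = 305.48 kPa.

P ≈ 305 kPa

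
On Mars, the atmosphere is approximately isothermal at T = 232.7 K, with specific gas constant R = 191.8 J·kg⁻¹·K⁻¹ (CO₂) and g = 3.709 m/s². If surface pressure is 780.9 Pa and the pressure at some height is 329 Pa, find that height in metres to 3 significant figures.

Scale height: H = RT/g = 191.8 × 232.7 / 3.709 = 12033 m.
Invert the barometric formula: z = H ln(P₀/P).
P₀/P = 780.9/329 = 2.3736; ln(2.3736) = 0.86441.
z = 12033 × 0.86441 = 10401 m.

z ≈ 10400 m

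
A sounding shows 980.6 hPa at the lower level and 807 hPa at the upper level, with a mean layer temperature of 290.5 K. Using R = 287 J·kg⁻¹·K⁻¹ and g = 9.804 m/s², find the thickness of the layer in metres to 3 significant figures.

Hypsometric equation: Δz = (R T̄/g) ln(P₁/P₂).
R T̄/g = 287 × 290.5 / 9.804 = 8504.0 m.
ln(980.6/807) = ln(1.2151) = 0.19483.
Δz = 8504.0 × 0.19483 = 1656.8 m.

Δz ≈ 1660 m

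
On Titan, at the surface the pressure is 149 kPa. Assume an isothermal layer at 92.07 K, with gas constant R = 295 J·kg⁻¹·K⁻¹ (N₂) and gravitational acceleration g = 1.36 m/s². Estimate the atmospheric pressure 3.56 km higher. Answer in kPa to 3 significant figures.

Scale height: H = RT/g = 295 × 92.07 / 1.36 = 19971 m.
Barometric formula: P = P₀ exp(−z/H).
z/H = 3560.0/19971 = 0.17826; exp(−0.17826) = 0.83672.
P = 149 × 0.83672 = 124.67 kPa.

P ≈ 125 kPa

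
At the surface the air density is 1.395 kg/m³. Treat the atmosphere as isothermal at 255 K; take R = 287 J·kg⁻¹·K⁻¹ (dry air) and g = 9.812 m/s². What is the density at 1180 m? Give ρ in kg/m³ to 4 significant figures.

Scale height: H = RT/g = 287 × 255 / 9.812 = 7458.7 m.
In an isothermal atmosphere, density decays like pressure: ρ = ρ₀ exp(−z/H).
z/H = 1180.0/7458.7 = 0.15820; exp(−0.15820) = 0.85368.
ρ = 1.395 × 0.85368 = 1.1909 kg/m³.

ρ ≈ 1.191 kg/m³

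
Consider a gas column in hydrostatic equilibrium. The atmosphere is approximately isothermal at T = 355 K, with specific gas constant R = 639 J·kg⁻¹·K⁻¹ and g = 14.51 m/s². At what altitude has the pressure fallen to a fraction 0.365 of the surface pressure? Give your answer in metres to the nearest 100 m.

z ≈ 15800 m

Scale height: H = RT/g = 639 × 355 / 14.51 = 15634 m.
Set P/P₀ = exp(−z/H) = 0.365, so z = −H ln(0.365).
−ln(0.365) = 1.0079; z = 15634 × 1.0079 = 15758 m.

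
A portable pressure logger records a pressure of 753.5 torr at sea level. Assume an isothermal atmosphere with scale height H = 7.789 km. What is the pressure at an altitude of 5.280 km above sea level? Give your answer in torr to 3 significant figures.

Barometric formula: P = P₀ exp(−z/H).
z/H = 5280.0/7789.0 = 0.67788; exp(−0.67788) = 0.50769.
P = 753.5 × 0.50769 = 382.54 torr.

P ≈ 383 torr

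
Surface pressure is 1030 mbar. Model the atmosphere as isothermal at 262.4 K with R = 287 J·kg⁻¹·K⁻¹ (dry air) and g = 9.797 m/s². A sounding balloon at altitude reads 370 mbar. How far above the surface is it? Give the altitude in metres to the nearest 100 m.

z ≈ 7900 m

Scale height: H = RT/g = 287 × 262.4 / 9.797 = 7686.9 m.
Invert the barometric formula: z = H ln(P₀/P).
P₀/P = 1030/370 = 2.7838; ln(2.7838) = 1.0238.
z = 7686.9 × 1.0238 = 7869.8 m.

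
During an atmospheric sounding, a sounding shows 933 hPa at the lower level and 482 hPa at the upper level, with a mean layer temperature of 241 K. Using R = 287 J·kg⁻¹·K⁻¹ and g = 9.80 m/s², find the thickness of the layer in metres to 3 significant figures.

Δz ≈ 4660 m

Hypsometric equation: Δz = (R T̄/g) ln(P₁/P₂).
R T̄/g = 287 × 241 / 9.80 = 7057.9 m.
ln(933/482) = ln(1.9357) = 0.66047.
Δz = 7057.9 × 0.66047 = 4661.5 m.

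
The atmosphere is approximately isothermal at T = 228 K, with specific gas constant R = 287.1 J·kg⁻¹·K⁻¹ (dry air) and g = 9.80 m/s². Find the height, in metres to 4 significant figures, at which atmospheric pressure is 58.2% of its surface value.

z ≈ 3615 m

Scale height: H = RT/g = 287.1 × 228 / 9.80 = 6679.5 m.
Set P/P₀ = exp(−z/H) = 0.582, so z = −H ln(0.582).
−ln(0.582) = 0.54128; z = 6679.5 × 0.54128 = 3615.5 m.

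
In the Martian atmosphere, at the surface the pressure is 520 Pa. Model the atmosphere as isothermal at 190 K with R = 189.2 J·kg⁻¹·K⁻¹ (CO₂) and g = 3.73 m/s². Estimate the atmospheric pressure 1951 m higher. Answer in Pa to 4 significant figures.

Scale height: H = RT/g = 189.2 × 190 / 3.73 = 9637.5 m.
Barometric formula: P = P₀ exp(−z/H).
z/H = 1951.0/9637.5 = 0.20244; exp(−0.20244) = 0.81674.
P = 520 × 0.81674 = 424.70 Pa.

P ≈ 424.7 Pa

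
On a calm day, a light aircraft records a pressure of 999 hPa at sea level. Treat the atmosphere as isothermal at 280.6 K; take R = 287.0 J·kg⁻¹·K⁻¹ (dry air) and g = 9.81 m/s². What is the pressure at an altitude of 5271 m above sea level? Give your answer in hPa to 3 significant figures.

Scale height: H = RT/g = 287.0 × 280.6 / 9.81 = 8209.2 m.
Barometric formula: P = P₀ exp(−z/H).
z/H = 5271.0/8209.2 = 0.64208; exp(−0.64208) = 0.52620.
P = 999 × 0.52620 = 525.67 hPa.

P ≈ 526 hPa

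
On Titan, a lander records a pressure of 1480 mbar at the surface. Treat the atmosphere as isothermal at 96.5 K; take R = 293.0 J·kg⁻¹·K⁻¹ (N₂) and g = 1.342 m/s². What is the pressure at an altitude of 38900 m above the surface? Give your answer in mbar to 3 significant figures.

P ≈ 234 mbar

Scale height: H = RT/g = 293.0 × 96.5 / 1.342 = 21069 m.
Barometric formula: P = P₀ exp(−z/H).
z/H = 38900/21069 = 1.8463; exp(−1.8463) = 0.15782.
P = 1480 × 0.15782 = 233.57 mbar.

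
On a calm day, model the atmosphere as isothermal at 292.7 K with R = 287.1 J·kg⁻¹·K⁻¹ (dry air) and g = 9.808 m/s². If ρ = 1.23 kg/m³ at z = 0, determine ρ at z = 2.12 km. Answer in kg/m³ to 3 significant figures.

Scale height: H = RT/g = 287.1 × 292.7 / 9.808 = 8567.9 m.
In an isothermal atmosphere, density decays like pressure: ρ = ρ₀ exp(−z/H).
z/H = 2120.0/8567.9 = 0.24744; exp(−0.24744) = 0.78080.
ρ = 1.23 × 0.78080 = 0.96038 kg/m³.

ρ ≈ 0.960 kg/m³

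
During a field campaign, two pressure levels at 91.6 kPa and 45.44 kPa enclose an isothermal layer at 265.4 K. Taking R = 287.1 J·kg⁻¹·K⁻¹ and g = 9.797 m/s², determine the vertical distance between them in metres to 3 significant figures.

Hypsometric equation: Δz = (R T̄/g) ln(P₁/P₂).
R T̄/g = 287.1 × 265.4 / 9.797 = 7777.5 m.
ln(91.6/45.44) = ln(2.0158) = 0.70102.
Δz = 7777.5 × 0.70102 = 5452.2 m.

Δz ≈ 5450 m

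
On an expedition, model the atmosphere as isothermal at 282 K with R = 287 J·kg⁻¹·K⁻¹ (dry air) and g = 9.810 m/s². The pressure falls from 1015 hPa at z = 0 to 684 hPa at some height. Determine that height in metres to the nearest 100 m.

Scale height: H = RT/g = 287 × 282 / 9.810 = 8250.2 m.
Invert the barometric formula: z = H ln(P₀/P).
P₀/P = 1015/684 = 1.4839; ln(1.4839) = 0.39467.
z = 8250.2 × 0.39467 = 3256.1 m.

z ≈ 3300 m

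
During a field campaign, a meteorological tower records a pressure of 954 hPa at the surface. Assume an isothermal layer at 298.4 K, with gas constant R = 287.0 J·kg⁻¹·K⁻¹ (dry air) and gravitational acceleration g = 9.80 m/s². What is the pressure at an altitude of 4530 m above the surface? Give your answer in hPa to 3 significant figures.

P ≈ 568 hPa

Scale height: H = RT/g = 287.0 × 298.4 / 9.80 = 8738.9 m.
Barometric formula: P = P₀ exp(−z/H).
z/H = 4530.0/8738.9 = 0.51837; exp(−0.51837) = 0.59549.
P = 954 × 0.59549 = 568.10 hPa.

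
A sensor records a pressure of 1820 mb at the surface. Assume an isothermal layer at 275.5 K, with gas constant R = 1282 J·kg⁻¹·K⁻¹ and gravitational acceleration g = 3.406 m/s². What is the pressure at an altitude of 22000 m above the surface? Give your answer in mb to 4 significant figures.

Scale height: H = RT/g = 1282 × 275.5 / 3.406 = 103700 m.
Barometric formula: P = P₀ exp(−z/H).
z/H = 22000/103700 = 0.21215; exp(−0.21215) = 0.80884.
P = 1820 × 0.80884 = 1472.1 mb.

P ≈ 1472 mb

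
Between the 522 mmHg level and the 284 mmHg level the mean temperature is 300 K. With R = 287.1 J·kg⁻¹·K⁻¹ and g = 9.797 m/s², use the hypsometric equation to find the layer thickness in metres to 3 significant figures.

Δz ≈ 5350 m

Hypsometric equation: Δz = (R T̄/g) ln(P₁/P₂).
R T̄/g = 287.1 × 300 / 9.797 = 8791.5 m.
ln(522/284) = ln(1.8380) = 0.60868.
Δz = 8791.5 × 0.60868 = 5351.2 m.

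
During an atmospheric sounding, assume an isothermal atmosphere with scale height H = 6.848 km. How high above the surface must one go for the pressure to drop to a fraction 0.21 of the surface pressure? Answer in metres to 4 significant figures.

Set P/P₀ = exp(−z/H) = 0.21, so z = −H ln(0.21).
−ln(0.21) = 1.5606; z = 6848.0 × 1.5606 = 10687 m.

z ≈ 10690 m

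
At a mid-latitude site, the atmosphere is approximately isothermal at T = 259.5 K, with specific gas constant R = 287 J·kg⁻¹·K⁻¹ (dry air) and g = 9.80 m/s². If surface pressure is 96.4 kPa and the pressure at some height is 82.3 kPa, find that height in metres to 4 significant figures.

Scale height: H = RT/g = 287 × 259.5 / 9.80 = 7599.6 m.
Invert the barometric formula: z = H ln(P₀/P).
P₀/P = 96.4/82.3 = 1.1713; ln(1.1713) = 0.15811.
z = 7599.6 × 0.15811 = 1201.6 m.

z ≈ 1202 m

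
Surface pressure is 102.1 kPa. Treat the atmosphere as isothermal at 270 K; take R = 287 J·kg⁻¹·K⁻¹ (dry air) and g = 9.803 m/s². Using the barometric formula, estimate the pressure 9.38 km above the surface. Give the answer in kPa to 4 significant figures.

Scale height: H = RT/g = 287 × 270 / 9.803 = 7904.7 m.
Barometric formula: P = P₀ exp(−z/H).
z/H = 9380.0/7904.7 = 1.1866; exp(−1.1866) = 0.30526.
P = 102.1 × 0.30526 = 31.167 kPa.

P ≈ 31.17 kPa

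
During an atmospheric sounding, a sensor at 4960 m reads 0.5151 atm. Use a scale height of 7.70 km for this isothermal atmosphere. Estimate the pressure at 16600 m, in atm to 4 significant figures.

Between two levels, P₂ = P₁ exp(−Δz/H) with Δz = z₂ − z₁.
Δz = 16600 − 4960.0 = 11640 m; Δz/H = 11640/7700.0 = 1.5117.
P₂ = 0.5151 × exp(−1.5117) = 0.5151 × 0.22053 = 0.11360 atm.

P ≈ 0.1136 atm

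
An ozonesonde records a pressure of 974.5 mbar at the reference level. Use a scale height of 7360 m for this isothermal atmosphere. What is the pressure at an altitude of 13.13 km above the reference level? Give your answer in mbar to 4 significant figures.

Barometric formula: P = P₀ exp(−z/H).
z/H = 13130/7360.0 = 1.7840; exp(−1.7840) = 0.16796.
P = 974.5 × 0.16796 = 163.68 mbar.

P ≈ 163.7 mbar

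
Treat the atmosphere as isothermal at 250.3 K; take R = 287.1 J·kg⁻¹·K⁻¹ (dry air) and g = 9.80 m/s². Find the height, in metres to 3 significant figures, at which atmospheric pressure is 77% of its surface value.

z ≈ 1920 m

Scale height: H = RT/g = 287.1 × 250.3 / 9.80 = 7332.8 m.
Set P/P₀ = exp(−z/H) = 0.77, so z = −H ln(0.77).
−ln(0.77) = 0.26136; z = 7332.8 × 0.26136 = 1916.5 m.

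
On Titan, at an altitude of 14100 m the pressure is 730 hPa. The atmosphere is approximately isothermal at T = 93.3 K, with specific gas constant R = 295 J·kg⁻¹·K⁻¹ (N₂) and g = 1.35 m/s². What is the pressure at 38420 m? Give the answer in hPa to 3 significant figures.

P ≈ 221 hPa

Scale height: H = RT/g = 295 × 93.3 / 1.35 = 20388 m.
Between two levels, P₂ = P₁ exp(−Δz/H) with Δz = z₂ − z₁.
Δz = 38420 − 14100 = 24320 m; Δz/H = 24320/20388 = 1.1929.
P₂ = 730 × exp(−1.1929) = 730 × 0.30334 = 221.44 hPa.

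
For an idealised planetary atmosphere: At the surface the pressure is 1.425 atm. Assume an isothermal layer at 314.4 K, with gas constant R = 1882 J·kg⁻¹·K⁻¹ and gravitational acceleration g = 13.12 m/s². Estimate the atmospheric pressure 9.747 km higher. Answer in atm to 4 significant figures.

Scale height: H = RT/g = 1882 × 314.4 / 13.12 = 45099 m.
Barometric formula: P = P₀ exp(−z/H).
z/H = 9747.0/45099 = 0.21612; exp(−0.21612) = 0.80564.
P = 1.425 × 0.80564 = 1.1480 atm.

P ≈ 1.148 atm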